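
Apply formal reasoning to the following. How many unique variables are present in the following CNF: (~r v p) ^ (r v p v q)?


Identify each variable that appears in the formula.
Variables found: p, q, r
Count = 3

3


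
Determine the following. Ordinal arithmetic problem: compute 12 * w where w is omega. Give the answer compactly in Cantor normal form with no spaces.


Compute 12 * w.
Ordinal * is associative and left-distributive over +, but NOT commutative; for finite n>1, n*w = w but w*n stays w*n.
For finite n>0, n * w = sup{n*k : k<w} = w. So 12 * w = w.
Result = w

w


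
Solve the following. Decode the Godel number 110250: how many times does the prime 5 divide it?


Factorize 110250 by dividing by 5 repeatedly.
Division steps: 5 divides 110250 exactly 3 time(s).
Exponent of 5 = 3

3


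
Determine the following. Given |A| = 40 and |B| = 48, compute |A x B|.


The Cartesian product A x B contains all ordered pairs (a, b).
|A x B| = |A| * |B| = 40 * 48 = 1920

1920


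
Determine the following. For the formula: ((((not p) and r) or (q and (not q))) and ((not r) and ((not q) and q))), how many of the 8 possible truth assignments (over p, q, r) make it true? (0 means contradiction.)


Check all 8 assignments:
p=0, q=0, r=0: 0
p=0, q=0, r=1: 0
p=0, q=1, r=0: 0
p=0, q=1, r=1: 0
p=1, q=0, r=0: 0
p=1, q=0, r=1: 0
p=1, q=1, r=0: 0
p=1, q=1, r=1: 0
Count of True = 0

0


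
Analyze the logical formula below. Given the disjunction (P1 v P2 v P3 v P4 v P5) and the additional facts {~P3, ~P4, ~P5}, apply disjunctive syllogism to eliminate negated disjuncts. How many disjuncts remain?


Original disjuncts (5): P1, P2, P3, P4, P5
Negated (eliminate): ~P3, ~P4, ~P5
Remaining disjuncts: P1, P2
Count = 5 - 3 = 2

2


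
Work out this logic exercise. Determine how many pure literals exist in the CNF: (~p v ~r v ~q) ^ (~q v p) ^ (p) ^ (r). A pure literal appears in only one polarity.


Check each variable for pure literal status:
p: mixed (not pure)
q: pure negative
r: mixed (not pure)
Pure literal count = 1

1


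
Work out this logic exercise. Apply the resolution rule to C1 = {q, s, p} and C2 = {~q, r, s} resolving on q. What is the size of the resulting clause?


Remove q from C1 and ~q from C2.
C1 remainder: {s, p}
C2 remainder: {r, s}
Union (resolvent): {p, r, s}
Resolvent has 3 literal(s).

3


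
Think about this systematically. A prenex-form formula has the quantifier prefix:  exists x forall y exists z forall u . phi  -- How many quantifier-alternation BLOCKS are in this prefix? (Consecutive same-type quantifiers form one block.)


Quantifier-type sequence: E A E A  (A=forall, E=exists)
Group into maximal same-type runs:
  Ex1 | Ax1 | Ex1 | Ax1
Number of blocks = 4

4


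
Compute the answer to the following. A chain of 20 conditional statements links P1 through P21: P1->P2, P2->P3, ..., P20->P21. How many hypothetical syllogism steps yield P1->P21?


With 20 implications in a chain connecting 21 propositions:
P1->P2, P2->P3, ..., P20->P21
Steps needed = (number of implications) - 1 = 20 - 1 = 19

19


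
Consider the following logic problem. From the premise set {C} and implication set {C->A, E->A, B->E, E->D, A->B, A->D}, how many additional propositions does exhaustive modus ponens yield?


Initial facts: {C}
Apply modus ponens to closure:
  C and C->A  =>  A
  A and A->B  =>  B
  A and A->D  =>  D
  B and B->E  =>  E
Final known: {A, B, C, D, E}
New propositions: {A, B, D, E}
Count = 4

4


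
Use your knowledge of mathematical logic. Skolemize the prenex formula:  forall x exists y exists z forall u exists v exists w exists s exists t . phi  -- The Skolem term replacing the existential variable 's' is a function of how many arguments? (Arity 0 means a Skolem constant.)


Quantifier prefix: forall x exists y exists z forall u exists v exists w exists s exists t
's' is existentially quantified at position 7.
Universal variables preceding it: x, u
Skolem function arity = 2

2


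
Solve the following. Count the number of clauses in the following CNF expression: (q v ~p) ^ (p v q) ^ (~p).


A CNF formula is a conjunction of clauses.
Clauses are separated by ^.
Counting the conjuncts: 3 clauses.

3


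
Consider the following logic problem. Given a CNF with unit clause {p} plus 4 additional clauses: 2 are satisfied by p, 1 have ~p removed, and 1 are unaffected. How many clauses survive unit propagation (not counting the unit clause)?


Satisfied (removed): 2
Shortened (remain): 1
Unchanged (remain): 1
Remaining = 1 + 1 = 2

2


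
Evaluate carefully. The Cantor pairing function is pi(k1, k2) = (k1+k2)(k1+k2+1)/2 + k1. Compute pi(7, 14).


k1 + k2 = 21
(k1+k2)(k1+k2+1)/2 = 21 * 22 / 2 = 231
pi = 231 + 7 = 238

238


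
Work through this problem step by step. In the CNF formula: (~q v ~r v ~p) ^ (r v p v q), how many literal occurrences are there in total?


Counting literals in each clause:
Clause 1: 3 literal(s)
Clause 2: 3 literal(s)
Total = 6

6


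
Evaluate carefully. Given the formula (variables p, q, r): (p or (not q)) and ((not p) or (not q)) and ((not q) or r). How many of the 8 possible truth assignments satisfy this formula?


Evaluate all 8 assignments for p, q, r:
p=0, q=0, r=0: 1
p=0, q=0, r=1: 1
p=0, q=1, r=0: 0
p=0, q=1, r=1: 0
p=1, q=0, r=0: 1
p=1, q=0, r=1: 1
p=1, q=1, r=0: 0
p=1, q=1, r=1: 0
Satisfying count = 4

4


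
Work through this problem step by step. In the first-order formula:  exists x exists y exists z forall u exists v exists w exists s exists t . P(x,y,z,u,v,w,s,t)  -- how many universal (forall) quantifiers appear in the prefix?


Quantifier prefix: exists x exists y exists z forall u exists v exists w exists s exists t
Mark each quantifier type:
  E E E U E E E E
Universal count = 1, Existential count = 7
Asked for universal (forall) quantifiers: 1

1


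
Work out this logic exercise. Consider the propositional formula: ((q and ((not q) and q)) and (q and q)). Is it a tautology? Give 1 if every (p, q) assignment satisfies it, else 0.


Check all 4 assignments:
p=0, q=0: 0
p=0, q=1: 0
p=1, q=0: 0
p=1, q=1: 0
Satisfying count = 0/4.
Tautology iff count = 4: no.

0


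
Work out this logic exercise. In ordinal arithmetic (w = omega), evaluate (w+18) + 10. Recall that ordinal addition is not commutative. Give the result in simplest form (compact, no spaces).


Compute (w+18) + 10.
Ordinal + is associative but NOT commutative; for finite n>0, n + w = w but w + n stays w+n.
By associativity: (w+18) + 10 = w + (18+10) = w+28.
Result = w+28

w+28


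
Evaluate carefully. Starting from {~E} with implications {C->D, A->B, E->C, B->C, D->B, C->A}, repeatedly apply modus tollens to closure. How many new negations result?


Initial negated facts: {~E}
Apply modus tollens to closure:
  (no implication fires)
Final negated: {~E}
New negations: {(none)}
Count = 0

0


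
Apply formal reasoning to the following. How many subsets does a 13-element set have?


The power set of a set with n elements has 2^n elements.
|P(S)| = 2^13 = 8192

8192


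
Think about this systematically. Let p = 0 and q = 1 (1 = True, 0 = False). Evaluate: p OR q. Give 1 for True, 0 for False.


p = 0, q = 1
Operation: p OR q
Evaluate: 0 OR 1 = 1

1


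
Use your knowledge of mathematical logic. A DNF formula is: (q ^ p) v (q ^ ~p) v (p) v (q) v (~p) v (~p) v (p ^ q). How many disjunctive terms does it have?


A DNF formula is a disjunction of terms (conjunctions).
Terms are separated by v.
Counting the disjuncts: 7 terms.

7


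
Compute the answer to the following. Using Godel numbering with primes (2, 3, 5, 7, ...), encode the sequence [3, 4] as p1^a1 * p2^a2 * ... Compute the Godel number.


Encode each element as an exponent of the corresponding prime:
  2^3 = 8
  3^4 = 81
Product = 8 * 81 = 648

648


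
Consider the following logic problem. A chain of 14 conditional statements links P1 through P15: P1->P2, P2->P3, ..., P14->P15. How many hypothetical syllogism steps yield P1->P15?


With 14 implications in a chain connecting 15 propositions:
P1->P2, P2->P3, ..., P14->P15
Steps needed = (number of implications) - 1 = 14 - 1 = 13

13


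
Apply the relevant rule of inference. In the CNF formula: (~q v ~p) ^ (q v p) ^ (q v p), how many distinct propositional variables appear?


Identify each variable that appears in the formula.
Variables found: p, q
Count = 2

2


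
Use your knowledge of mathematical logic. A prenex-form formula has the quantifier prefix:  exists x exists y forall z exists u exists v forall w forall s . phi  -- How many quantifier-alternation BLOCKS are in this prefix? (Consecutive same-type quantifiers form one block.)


Quantifier-type sequence: E E A E E A A  (A=forall, E=exists)
Group into maximal same-type runs:
  Ex2 | Ax1 | Ex2 | Ax2
Number of blocks = 4

4


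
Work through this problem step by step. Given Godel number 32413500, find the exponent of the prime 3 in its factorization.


Factorize 32413500 by dividing by 3 repeatedly.
Division steps: 3 divides 32413500 exactly 3 time(s).
Exponent of 3 = 3

3


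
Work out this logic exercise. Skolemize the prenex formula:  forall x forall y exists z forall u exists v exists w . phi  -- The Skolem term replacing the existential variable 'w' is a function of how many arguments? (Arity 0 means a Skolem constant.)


Quantifier prefix: forall x forall y exists z forall u exists v exists w
'w' is existentially quantified at position 6.
Universal variables preceding it: x, y, u
Skolem function arity = 3

3


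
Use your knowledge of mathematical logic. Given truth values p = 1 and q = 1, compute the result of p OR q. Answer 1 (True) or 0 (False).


p = 1, q = 1
Operation: p OR q
Evaluate: 1 OR 1 = 1

1


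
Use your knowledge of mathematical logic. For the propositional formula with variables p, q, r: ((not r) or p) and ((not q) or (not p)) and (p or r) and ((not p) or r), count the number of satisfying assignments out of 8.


Evaluate all 8 assignments for p, q, r:
p=0, q=0, r=0: 0
p=0, q=0, r=1: 0
p=0, q=1, r=0: 0
p=0, q=1, r=1: 0
p=1, q=0, r=0: 0
p=1, q=0, r=1: 1
p=1, q=1, r=0: 0
p=1, q=1, r=1: 0
Satisfying count = 1

1


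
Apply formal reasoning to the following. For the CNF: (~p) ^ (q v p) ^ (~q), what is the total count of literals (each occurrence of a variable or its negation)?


Counting literals in each clause:
Clause 1: 1 literal(s)
Clause 2: 2 literal(s)
Clause 3: 1 literal(s)
Total = 4

4


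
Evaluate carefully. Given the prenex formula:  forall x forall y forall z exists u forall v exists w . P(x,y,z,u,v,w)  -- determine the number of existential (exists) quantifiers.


Quantifier prefix: forall x forall y forall z exists u forall v exists w
Mark each quantifier type:
  U U U E U E
Universal count = 4, Existential count = 2
Asked for existential (exists) quantifiers: 2

2


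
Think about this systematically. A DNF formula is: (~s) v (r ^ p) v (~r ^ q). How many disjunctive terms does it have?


A DNF formula is a disjunction of terms (conjunctions).
Terms are separated by v.
Counting the disjuncts: 3 terms.

3


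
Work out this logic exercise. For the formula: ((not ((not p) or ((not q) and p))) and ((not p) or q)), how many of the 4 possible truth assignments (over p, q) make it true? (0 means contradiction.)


Check all 4 assignments:
p=0, q=0: 0
p=0, q=1: 0
p=1, q=0: 0
p=1, q=1: 1
Count of True = 1

1


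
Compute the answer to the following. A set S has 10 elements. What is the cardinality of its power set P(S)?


The power set of a set with n elements has 2^n elements.
|P(S)| = 2^10 = 1024

1024


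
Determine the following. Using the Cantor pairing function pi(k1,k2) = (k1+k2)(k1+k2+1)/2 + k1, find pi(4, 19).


k1 + k2 = 23
(k1+k2)(k1+k2+1)/2 = 23 * 24 / 2 = 276
pi = 276 + 4 = 280

280


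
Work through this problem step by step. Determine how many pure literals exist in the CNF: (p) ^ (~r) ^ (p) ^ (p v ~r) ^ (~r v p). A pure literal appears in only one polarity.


Check each variable for pure literal status:
p: pure positive
q: absent (not pure)
r: pure negative
Pure literal count = 2

2


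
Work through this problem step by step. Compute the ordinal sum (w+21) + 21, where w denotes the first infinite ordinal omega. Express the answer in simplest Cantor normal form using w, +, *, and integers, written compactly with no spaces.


Compute (w+21) + 21.
Ordinal + is associative but NOT commutative; for finite n>0, n + w = w but w + n stays w+n.
By associativity: (w+21) + 21 = w + (21+21) = w+42.
Result = w+42

w+42


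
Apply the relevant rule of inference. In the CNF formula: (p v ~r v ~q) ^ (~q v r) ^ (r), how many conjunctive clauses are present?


A CNF formula is a conjunction of clauses.
Clauses are separated by ^.
Counting the conjuncts: 3 clauses.

3


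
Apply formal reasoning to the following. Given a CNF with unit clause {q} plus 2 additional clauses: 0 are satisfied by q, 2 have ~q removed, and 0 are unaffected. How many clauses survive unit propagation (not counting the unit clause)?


Satisfied (removed): 0
Shortened (remain): 2
Unchanged (remain): 0
Remaining = 2 + 0 = 2

2


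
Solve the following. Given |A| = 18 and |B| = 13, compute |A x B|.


The Cartesian product A x B contains all ordered pairs (a, b).
|A x B| = |A| * |B| = 18 * 13 = 234

234


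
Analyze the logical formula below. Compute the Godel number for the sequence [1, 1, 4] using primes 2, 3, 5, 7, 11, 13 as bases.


Encode each element as an exponent of the corresponding prime:
  2^1 = 2
  3^1 = 3
  5^4 = 625
Product = 2 * 3 * 625 = 3750

3750


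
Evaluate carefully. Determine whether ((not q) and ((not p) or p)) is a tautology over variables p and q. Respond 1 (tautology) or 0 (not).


Check all 4 assignments:
p=0, q=0: 1
p=0, q=1: 0
p=1, q=0: 1
p=1, q=1: 0
Satisfying count = 2/4.
Tautology iff count = 4: no.

0


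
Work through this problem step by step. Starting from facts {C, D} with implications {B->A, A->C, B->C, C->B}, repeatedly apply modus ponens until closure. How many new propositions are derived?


Initial facts: {C, D}
Apply modus ponens to closure:
  C and C->B  =>  B
  B and B->A  =>  A
Final known: {A, B, C, D}
New propositions: {A, B}
Count = 2

2


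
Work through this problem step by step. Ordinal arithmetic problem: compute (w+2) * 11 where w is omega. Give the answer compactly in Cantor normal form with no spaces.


Compute (w+2) * 11.
Ordinal * is associative and left-distributive over +, but NOT commutative; for finite n>1, n*w = w but w*n stays w*n.
(w+2) * 11 = (w+2) repeated 11 times. Each intermediate +2 is absorbed by the following w; only the last survives: w*11+2.
Result = w*11+2

w*11+2


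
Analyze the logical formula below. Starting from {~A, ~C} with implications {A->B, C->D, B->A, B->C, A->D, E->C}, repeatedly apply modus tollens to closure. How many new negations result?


Initial negated facts: {~A, ~C}
Apply modus tollens to closure:
  ~A and B->A  =>  ~B
  ~C and E->C  =>  ~E
Final negated: {~A, ~B, ~C, ~E}
New negations: {~B, ~E}
Count = 2

2


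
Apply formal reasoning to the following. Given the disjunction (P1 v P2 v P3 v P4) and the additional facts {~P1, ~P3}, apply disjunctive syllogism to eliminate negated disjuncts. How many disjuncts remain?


Original disjuncts (4): P1, P2, P3, P4
Negated (eliminate): ~P1, ~P3
Remaining disjuncts: P2, P4
Count = 4 - 2 = 2

2


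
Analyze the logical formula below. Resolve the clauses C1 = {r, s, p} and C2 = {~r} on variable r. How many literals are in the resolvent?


Remove r from C1 and ~r from C2.
C1 remainder: {s, p}
C2 remainder: {}
Union (resolvent): {p, s}
Resolvent has 2 literal(s).

2


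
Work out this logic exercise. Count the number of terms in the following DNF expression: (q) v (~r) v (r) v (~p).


A DNF formula is a disjunction of terms (conjunctions).
Terms are separated by v.
Counting the disjuncts: 4 terms.

4


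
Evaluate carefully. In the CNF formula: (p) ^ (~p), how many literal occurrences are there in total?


Counting literals in each clause:
Clause 1: 1 literal(s)
Clause 2: 1 literal(s)
Total = 2

2


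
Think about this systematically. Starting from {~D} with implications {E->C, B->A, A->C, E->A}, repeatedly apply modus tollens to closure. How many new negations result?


Initial negated facts: {~D}
Apply modus tollens to closure:
  (no implication fires)
Final negated: {~D}
New negations: {(none)}
Count = 0

0


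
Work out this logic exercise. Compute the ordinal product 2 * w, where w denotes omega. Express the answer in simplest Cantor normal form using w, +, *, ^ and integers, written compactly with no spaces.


Compute 2 * w.
Ordinal * is associative and left-distributive over +, but NOT commutative; for finite n>1, n*w = w but w*n stays w*n.
For finite n>0, n * w = sup{n*k : k<w} = w. So 2 * w = w.
Result = w

w


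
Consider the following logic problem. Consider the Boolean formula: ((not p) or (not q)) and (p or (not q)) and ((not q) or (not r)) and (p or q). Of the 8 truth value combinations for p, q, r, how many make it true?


Evaluate all 8 assignments for p, q, r:
p=0, q=0, r=0: 0
p=0, q=0, r=1: 0
p=0, q=1, r=0: 0
p=0, q=1, r=1: 0
p=1, q=0, r=0: 1
p=1, q=0, r=1: 1
p=1, q=1, r=0: 0
p=1, q=1, r=1: 0
Satisfying count = 2

2


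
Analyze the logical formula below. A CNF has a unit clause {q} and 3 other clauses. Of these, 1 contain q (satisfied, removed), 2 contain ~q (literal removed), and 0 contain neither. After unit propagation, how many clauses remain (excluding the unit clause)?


Satisfied (removed): 1
Shortened (remain): 2
Unchanged (remain): 0
Remaining = 2 + 0 = 2

2


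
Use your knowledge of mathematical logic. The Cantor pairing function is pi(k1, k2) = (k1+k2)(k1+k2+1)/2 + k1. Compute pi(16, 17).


k1 + k2 = 33
(k1+k2)(k1+k2+1)/2 = 33 * 34 / 2 = 561
pi = 561 + 16 = 577

577


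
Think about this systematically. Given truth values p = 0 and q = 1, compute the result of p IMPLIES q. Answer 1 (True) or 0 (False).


p = 0, q = 1
Operation: p IMPLIES q
Evaluate: 0 IMPLIES 1 = 1

1


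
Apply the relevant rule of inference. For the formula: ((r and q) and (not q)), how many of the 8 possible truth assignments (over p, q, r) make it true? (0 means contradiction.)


Check all 8 assignments:
p=0, q=0, r=0: 0
p=0, q=0, r=1: 0
p=0, q=1, r=0: 0
p=0, q=1, r=1: 0
p=1, q=0, r=0: 0
p=1, q=0, r=1: 0
p=1, q=1, r=0: 0
p=1, q=1, r=1: 0
Count of True = 0

0


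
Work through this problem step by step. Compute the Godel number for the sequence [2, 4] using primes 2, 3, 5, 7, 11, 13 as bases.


Encode each element as an exponent of the corresponding prime:
  2^2 = 4
  3^4 = 81
Product = 4 * 81 = 324

324


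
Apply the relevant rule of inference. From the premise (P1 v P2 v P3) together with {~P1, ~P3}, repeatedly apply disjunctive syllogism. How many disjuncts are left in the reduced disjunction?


Original disjuncts (3): P1, P2, P3
Negated (eliminate): ~P1, ~P3
Remaining disjuncts: P2
Count = 3 - 2 = 1

1


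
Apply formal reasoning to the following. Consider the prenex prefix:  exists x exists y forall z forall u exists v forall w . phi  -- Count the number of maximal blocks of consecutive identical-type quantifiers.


Quantifier-type sequence: E E A A E A  (A=forall, E=exists)
Group into maximal same-type runs:
  Ex2 | Ax2 | Ex1 | Ax1
Number of blocks = 4

4


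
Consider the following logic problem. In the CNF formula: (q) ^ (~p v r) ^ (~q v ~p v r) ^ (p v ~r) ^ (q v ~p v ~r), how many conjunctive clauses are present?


A CNF formula is a conjunction of clauses.
Clauses are separated by ^.
Counting the conjuncts: 5 clauses.

5


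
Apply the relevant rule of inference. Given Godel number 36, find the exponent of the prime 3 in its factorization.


Factorize 36 by dividing by 3 repeatedly.
Division steps: 3 divides 36 exactly 2 time(s).
Exponent of 3 = 2

2


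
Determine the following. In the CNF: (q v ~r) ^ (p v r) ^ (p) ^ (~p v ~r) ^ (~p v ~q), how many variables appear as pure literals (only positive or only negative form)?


Check each variable for pure literal status:
p: mixed (not pure)
q: mixed (not pure)
r: mixed (not pure)
Pure literal count = 0

0


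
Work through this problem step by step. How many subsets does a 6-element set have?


The power set of a set with n elements has 2^n elements.
|P(S)| = 2^6 = 64

64


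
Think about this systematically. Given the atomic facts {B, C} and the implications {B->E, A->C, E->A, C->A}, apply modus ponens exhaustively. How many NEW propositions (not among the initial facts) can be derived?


Initial facts: {B, C}
Apply modus ponens to closure:
  B and B->E  =>  E
  E and E->A  =>  A
Final known: {A, B, C, E}
New propositions: {A, E}
Count = 2

2


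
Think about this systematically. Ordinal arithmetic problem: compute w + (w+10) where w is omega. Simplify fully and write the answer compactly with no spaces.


Compute w + (w+10).
Ordinal + is associative but NOT commutative; for finite n>0, n + w = w but w + n stays w+n.
w + (w+10) = (w+w) + 10 = w*2+10.
Result = w*2+10

w*2+10


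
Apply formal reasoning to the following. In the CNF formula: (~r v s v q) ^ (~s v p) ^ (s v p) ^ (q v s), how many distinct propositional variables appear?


Identify each variable that appears in the formula.
Variables found: p, q, r, s
Count = 4

4


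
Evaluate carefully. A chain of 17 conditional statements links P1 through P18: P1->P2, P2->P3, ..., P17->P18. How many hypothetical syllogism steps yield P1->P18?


With 17 implications in a chain connecting 18 propositions:
P1->P2, P2->P3, ..., P17->P18
Steps needed = (number of implications) - 1 = 17 - 1 = 16

16


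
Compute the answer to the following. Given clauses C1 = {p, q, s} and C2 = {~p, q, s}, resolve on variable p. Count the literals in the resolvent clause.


Remove p from C1 and ~p from C2.
C1 remainder: {q, s}
C2 remainder: {q, s}
Union (resolvent): {q, s}
Resolvent has 2 literal(s).

2


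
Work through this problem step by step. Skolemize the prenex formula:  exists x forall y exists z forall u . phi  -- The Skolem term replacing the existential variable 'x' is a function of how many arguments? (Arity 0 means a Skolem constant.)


Quantifier prefix: exists x forall y exists z forall u
'x' is existentially quantified at position 1.
No universal quantifiers precede it.
Skolem function arity = 0 (a Skolem constant)

0


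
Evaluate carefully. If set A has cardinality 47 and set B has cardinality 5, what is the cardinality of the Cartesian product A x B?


The Cartesian product A x B contains all ordered pairs (a, b).
|A x B| = |A| * |B| = 47 * 5 = 235

235


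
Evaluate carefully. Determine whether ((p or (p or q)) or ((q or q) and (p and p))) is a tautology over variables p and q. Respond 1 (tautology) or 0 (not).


Check all 4 assignments:
p=0, q=0: 0
p=0, q=1: 1
p=1, q=0: 1
p=1, q=1: 1
Satisfying count = 3/4.
Tautology iff count = 4: no.

0


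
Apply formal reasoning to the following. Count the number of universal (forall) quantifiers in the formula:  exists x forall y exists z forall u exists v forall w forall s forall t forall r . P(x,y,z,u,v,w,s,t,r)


Quantifier prefix: exists x forall y exists z forall u exists v forall w forall s forall t forall r
Mark each quantifier type:
  E U E U E U U U U
Universal count = 6, Existential count = 3
Asked for universal (forall) quantifiers: 6

6


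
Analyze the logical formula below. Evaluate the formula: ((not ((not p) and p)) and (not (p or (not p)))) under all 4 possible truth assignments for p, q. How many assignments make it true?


Check all 4 assignments:
p=0, q=0: 0
p=0, q=1: 0
p=1, q=0: 0
p=1, q=1: 0
Count of True = 0

0


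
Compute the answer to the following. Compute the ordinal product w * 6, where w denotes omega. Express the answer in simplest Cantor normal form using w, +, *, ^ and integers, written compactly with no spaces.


Compute w * 6.
Ordinal * is associative and left-distributive over +, but NOT commutative; for finite n>1, n*w = w but w*n stays w*n.
w * 6 means 6 copies of w concatenated: w*6.
Result = w*6

w*6


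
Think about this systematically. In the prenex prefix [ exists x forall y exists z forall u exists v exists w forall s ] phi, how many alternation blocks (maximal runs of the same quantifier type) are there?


Quantifier-type sequence: E A E A E E A  (A=forall, E=exists)
Group into maximal same-type runs:
  Ex1 | Ax1 | Ex1 | Ax1 | Ex2 | Ax1
Number of blocks = 6

6


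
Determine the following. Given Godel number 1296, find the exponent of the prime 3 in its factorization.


Factorize 1296 by dividing by 3 repeatedly.
Division steps: 3 divides 1296 exactly 4 time(s).
Exponent of 3 = 4

4


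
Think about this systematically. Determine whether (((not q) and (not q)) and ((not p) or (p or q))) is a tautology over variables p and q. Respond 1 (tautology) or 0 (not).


Check all 4 assignments:
p=0, q=0: 1
p=0, q=1: 0
p=1, q=0: 1
p=1, q=1: 0
Satisfying count = 2/4.
Tautology iff count = 4: no.

0


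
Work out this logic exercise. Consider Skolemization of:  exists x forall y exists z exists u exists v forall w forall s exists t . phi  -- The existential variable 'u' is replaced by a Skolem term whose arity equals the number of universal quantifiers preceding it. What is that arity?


Quantifier prefix: exists x forall y exists z exists u exists v forall w forall s exists t
'u' is existentially quantified at position 4.
Universal variables preceding it: y
Skolem function arity = 1

1


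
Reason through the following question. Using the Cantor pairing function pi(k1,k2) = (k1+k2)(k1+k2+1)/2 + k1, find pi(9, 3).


k1 + k2 = 12
(k1+k2)(k1+k2+1)/2 = 12 * 13 / 2 = 78
pi = 78 + 9 = 87

87


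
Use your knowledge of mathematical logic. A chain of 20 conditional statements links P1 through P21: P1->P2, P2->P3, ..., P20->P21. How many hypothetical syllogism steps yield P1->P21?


With 20 implications in a chain connecting 21 propositions:
P1->P2, P2->P3, ..., P20->P21
Steps needed = (number of implications) - 1 = 20 - 1 = 19

19


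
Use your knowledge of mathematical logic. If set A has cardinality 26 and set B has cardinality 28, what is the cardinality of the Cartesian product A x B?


The Cartesian product A x B contains all ordered pairs (a, b).
|A x B| = |A| * |B| = 26 * 28 = 728

728


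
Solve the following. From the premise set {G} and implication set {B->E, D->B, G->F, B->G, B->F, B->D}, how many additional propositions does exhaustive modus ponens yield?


Initial facts: {G}
Apply modus ponens to closure:
  G and G->F  =>  F
Final known: {F, G}
New propositions: {F}
Count = 1

1


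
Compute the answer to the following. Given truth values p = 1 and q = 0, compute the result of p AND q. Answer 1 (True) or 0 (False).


p = 1, q = 0
Operation: p AND q
Evaluate: 1 AND 0 = 0

0


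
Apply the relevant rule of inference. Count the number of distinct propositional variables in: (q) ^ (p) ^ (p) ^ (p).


Identify each variable that appears in the formula.
Variables found: p, q
Count = 2

2


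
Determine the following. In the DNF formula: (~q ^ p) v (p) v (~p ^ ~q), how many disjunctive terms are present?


A DNF formula is a disjunction of terms (conjunctions).
Terms are separated by v.
Counting the disjuncts: 3 terms.

3


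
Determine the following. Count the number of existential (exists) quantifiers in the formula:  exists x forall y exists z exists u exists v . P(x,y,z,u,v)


Quantifier prefix: exists x forall y exists z exists u exists v
Mark each quantifier type:
  E U E E E
Universal count = 1, Existential count = 4
Asked for existential (exists) quantifiers: 4

4


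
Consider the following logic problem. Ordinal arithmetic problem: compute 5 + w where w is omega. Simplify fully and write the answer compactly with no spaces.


Compute 5 + w.
Ordinal + is associative but NOT commutative; for finite n>0, n + w = w but w + n stays w+n.
Any finite left addend is absorbed by w on the right: 5 + w = w.
Result = w

w


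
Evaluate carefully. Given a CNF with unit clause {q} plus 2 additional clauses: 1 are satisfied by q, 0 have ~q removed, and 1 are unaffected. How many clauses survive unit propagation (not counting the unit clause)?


Satisfied (removed): 1
Shortened (remain): 0
Unchanged (remain): 1
Remaining = 0 + 1 = 1

1


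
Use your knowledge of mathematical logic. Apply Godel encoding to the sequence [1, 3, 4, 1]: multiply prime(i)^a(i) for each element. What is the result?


Encode each element as an exponent of the corresponding prime:
  2^1 = 2
  3^3 = 27
  5^4 = 625
  7^1 = 7
Product = 2 * 27 * 625 * 7 = 236250

236250


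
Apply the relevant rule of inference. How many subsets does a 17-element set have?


The power set of a set with n elements has 2^n elements.
|P(S)| = 2^17 = 131072

131072


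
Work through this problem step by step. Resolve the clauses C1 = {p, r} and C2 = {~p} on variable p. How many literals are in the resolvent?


Remove p from C1 and ~p from C2.
C1 remainder: {r}
C2 remainder: {}
Union (resolvent): {r}
Resolvent has 1 literal(s).

1


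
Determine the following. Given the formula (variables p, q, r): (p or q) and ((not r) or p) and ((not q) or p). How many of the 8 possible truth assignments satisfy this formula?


Evaluate all 8 assignments for p, q, r:
p=0, q=0, r=0: 0
p=0, q=0, r=1: 0
p=0, q=1, r=0: 0
p=0, q=1, r=1: 0
p=1, q=0, r=0: 1
p=1, q=0, r=1: 1
p=1, q=1, r=0: 1
p=1, q=1, r=1: 1
Satisfying count = 4

4


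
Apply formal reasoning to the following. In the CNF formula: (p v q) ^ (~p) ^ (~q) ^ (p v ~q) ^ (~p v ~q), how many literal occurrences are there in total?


Counting literals in each clause:
Clause 1: 2 literal(s)
Clause 2: 1 literal(s)
Clause 3: 1 literal(s)
Clause 4: 2 literal(s)
Clause 5: 2 literal(s)
Total = 8

8


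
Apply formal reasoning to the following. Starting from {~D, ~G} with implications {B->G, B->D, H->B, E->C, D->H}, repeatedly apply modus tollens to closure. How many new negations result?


Initial negated facts: {~D, ~G}
Apply modus tollens to closure:
  ~G and B->G  =>  ~B
  ~B and H->B  =>  ~H
Final negated: {~B, ~D, ~G, ~H}
New negations: {~B, ~H}
Count = 2

2


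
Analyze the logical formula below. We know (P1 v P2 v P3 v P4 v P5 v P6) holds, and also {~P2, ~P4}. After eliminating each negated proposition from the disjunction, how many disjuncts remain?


Original disjuncts (6): P1, P2, P3, P4, P5, P6
Negated (eliminate): ~P2, ~P4
Remaining disjuncts: P1, P3, P5, P6
Count = 6 - 2 = 4

4


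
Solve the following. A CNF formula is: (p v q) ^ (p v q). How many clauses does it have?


A CNF formula is a conjunction of clauses.
Clauses are separated by ^.
Counting the conjuncts: 2 clauses.

2


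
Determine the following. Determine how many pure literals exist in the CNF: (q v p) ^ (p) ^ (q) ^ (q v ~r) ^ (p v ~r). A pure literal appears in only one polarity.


Check each variable for pure literal status:
p: pure positive
q: pure positive
r: pure negative
Pure literal count = 3

3


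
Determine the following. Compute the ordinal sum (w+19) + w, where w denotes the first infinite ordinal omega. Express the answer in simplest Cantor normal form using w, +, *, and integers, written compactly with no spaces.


Compute (w+19) + w.
Ordinal + is associative but NOT commutative; for finite n>0, n + w = w but w + n stays w+n.
(w+19) + w = w + (19+w) = w + w = w*2 (the finite tail 19 is absorbed by the right w).
Result = w*2

w*2


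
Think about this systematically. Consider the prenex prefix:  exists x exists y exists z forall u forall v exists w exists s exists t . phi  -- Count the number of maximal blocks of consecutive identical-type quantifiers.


Quantifier-type sequence: E E E A A E E E  (A=forall, E=exists)
Group into maximal same-type runs:
  Ex3 | Ax2 | Ex3
Number of blocks = 3

3


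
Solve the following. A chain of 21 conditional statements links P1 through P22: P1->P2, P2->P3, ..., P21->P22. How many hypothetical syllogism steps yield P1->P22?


With 21 implications in a chain connecting 22 propositions:
P1->P2, P2->P3, ..., P21->P22
Steps needed = (number of implications) - 1 = 21 - 1 = 20

20


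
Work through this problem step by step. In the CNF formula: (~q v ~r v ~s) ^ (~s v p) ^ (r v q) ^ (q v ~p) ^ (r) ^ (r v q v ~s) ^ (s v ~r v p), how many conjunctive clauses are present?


A CNF formula is a conjunction of clauses.
Clauses are separated by ^.
Counting the conjuncts: 7 clauses.

7


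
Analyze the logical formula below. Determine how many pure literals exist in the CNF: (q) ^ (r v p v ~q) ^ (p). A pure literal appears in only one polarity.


Check each variable for pure literal status:
p: pure positive
q: mixed (not pure)
r: pure positive
Pure literal count = 2

2


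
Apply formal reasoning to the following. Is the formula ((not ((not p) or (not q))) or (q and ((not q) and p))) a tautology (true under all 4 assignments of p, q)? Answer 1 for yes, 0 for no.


Check all 4 assignments:
p=0, q=0: 0
p=0, q=1: 0
p=1, q=0: 0
p=1, q=1: 1
Satisfying count = 1/4.
Tautology iff count = 4: no.

0


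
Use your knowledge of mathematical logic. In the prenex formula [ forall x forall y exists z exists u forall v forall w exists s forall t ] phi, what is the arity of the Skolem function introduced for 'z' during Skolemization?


Quantifier prefix: forall x forall y exists z exists u forall v forall w exists s forall t
'z' is existentially quantified at position 3.
Universal variables preceding it: x, y
Skolem function arity = 2

2


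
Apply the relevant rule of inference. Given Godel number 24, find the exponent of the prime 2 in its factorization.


Factorize 24 by dividing by 2 repeatedly.
Division steps: 2 divides 24 exactly 3 time(s).
Exponent of 2 = 3

3


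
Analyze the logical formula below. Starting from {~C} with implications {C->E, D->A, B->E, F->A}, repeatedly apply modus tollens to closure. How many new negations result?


Initial negated facts: {~C}
Apply modus tollens to closure:
  (no implication fires)
Final negated: {~C}
New negations: {(none)}
Count = 0

0


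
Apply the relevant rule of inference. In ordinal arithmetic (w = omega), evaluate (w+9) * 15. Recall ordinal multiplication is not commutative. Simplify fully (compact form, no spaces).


Compute (w+9) * 15.
Ordinal * is associative and left-distributive over +, but NOT commutative; for finite n>1, n*w = w but w*n stays w*n.
(w+9) * 15 = (w+9) repeated 15 times. Each intermediate +9 is absorbed by the following w; only the last survives: w*15+9.
Result = w*15+9

w*15+9


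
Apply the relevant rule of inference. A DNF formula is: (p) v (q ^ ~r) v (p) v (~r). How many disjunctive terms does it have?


A DNF formula is a disjunction of terms (conjunctions).
Terms are separated by v.
Counting the disjuncts: 4 terms.

4


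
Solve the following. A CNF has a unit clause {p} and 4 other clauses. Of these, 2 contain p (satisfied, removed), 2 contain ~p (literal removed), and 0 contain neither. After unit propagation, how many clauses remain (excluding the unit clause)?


Satisfied (removed): 2
Shortened (remain): 2
Unchanged (remain): 0
Remaining = 2 + 0 = 2

2


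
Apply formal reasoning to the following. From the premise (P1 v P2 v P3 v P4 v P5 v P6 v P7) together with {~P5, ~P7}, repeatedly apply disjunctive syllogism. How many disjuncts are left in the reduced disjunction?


Original disjuncts (7): P1, P2, P3, P4, P5, P6, P7
Negated (eliminate): ~P5, ~P7
Remaining disjuncts: P1, P2, P3, P4, P6
Count = 7 - 2 = 5

5


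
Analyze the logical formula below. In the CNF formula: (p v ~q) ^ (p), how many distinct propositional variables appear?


Identify each variable that appears in the formula.
Variables found: p, q
Count = 2

2


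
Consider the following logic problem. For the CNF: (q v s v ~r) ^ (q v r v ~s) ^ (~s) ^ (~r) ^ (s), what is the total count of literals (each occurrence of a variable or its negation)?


Counting literals in each clause:
Clause 1: 3 literal(s)
Clause 2: 3 literal(s)
Clause 3: 1 literal(s)
Clause 4: 1 literal(s)
Clause 5: 1 literal(s)
Total = 9

9


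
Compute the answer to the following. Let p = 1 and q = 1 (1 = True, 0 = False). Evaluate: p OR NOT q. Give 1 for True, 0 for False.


p = 1, q = 1
Operation: p OR NOT q
Evaluate: 1 OR NOT 1 = 1

1


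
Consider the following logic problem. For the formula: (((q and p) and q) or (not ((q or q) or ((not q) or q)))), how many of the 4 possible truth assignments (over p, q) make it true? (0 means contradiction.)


Check all 4 assignments:
p=0, q=0: 0
p=0, q=1: 0
p=1, q=0: 0
p=1, q=1: 1
Count of True = 1

1


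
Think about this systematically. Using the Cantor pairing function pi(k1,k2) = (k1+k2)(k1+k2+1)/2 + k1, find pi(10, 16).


k1 + k2 = 26
(k1+k2)(k1+k2+1)/2 = 26 * 27 / 2 = 351
pi = 351 + 10 = 361

361


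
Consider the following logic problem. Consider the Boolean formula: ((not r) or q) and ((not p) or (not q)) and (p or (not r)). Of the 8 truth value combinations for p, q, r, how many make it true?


Evaluate all 8 assignments for p, q, r:
p=0, q=0, r=0: 1
p=0, q=0, r=1: 0
p=0, q=1, r=0: 1
p=0, q=1, r=1: 0
p=1, q=0, r=0: 1
p=1, q=0, r=1: 0
p=1, q=1, r=0: 0
p=1, q=1, r=1: 0
Satisfying count = 3

3


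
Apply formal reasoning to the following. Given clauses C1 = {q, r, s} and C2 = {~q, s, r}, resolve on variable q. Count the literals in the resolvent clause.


Remove q from C1 and ~q from C2.
C1 remainder: {r, s}
C2 remainder: {s, r}
Union (resolvent): {r, s}
Resolvent has 2 literal(s).

2


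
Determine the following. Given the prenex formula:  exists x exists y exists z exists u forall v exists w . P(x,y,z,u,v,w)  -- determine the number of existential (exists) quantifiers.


Quantifier prefix: exists x exists y exists z exists u forall v exists w
Mark each quantifier type:
  E E E E U E
Universal count = 1, Existential count = 5
Asked for existential (exists) quantifiers: 5

5


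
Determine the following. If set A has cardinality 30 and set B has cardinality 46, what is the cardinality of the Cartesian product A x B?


The Cartesian product A x B contains all ordered pairs (a, b).
|A x B| = |A| * |B| = 30 * 46 = 1380

1380


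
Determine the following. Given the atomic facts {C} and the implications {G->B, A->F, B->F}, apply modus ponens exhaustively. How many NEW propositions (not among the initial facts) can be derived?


Initial facts: {C}
Apply modus ponens to closure:
  (no implication fires)
Final known: {C}
New propositions: {(none)}
Count = 0

0


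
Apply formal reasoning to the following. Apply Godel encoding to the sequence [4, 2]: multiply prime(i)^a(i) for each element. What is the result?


Encode each element as an exponent of the corresponding prime:
  2^4 = 16
  3^2 = 9
Product = 16 * 9 = 144

144


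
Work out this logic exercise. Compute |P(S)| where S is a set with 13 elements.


The power set of a set with n elements has 2^n elements.
|P(S)| = 2^13 = 8192

8192


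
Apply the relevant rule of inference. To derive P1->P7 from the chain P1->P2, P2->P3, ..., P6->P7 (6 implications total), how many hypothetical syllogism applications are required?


With 6 implications in a chain connecting 7 propositions:
P1->P2, P2->P3, ..., P6->P7
Steps needed = (number of implications) - 1 = 6 - 1 = 5

5


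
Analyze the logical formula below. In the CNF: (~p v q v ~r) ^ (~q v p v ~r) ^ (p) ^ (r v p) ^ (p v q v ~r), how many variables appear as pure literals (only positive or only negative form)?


Check each variable for pure literal status:
p: mixed (not pure)
q: mixed (not pure)
r: mixed (not pure)
Pure literal count = 0

0
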